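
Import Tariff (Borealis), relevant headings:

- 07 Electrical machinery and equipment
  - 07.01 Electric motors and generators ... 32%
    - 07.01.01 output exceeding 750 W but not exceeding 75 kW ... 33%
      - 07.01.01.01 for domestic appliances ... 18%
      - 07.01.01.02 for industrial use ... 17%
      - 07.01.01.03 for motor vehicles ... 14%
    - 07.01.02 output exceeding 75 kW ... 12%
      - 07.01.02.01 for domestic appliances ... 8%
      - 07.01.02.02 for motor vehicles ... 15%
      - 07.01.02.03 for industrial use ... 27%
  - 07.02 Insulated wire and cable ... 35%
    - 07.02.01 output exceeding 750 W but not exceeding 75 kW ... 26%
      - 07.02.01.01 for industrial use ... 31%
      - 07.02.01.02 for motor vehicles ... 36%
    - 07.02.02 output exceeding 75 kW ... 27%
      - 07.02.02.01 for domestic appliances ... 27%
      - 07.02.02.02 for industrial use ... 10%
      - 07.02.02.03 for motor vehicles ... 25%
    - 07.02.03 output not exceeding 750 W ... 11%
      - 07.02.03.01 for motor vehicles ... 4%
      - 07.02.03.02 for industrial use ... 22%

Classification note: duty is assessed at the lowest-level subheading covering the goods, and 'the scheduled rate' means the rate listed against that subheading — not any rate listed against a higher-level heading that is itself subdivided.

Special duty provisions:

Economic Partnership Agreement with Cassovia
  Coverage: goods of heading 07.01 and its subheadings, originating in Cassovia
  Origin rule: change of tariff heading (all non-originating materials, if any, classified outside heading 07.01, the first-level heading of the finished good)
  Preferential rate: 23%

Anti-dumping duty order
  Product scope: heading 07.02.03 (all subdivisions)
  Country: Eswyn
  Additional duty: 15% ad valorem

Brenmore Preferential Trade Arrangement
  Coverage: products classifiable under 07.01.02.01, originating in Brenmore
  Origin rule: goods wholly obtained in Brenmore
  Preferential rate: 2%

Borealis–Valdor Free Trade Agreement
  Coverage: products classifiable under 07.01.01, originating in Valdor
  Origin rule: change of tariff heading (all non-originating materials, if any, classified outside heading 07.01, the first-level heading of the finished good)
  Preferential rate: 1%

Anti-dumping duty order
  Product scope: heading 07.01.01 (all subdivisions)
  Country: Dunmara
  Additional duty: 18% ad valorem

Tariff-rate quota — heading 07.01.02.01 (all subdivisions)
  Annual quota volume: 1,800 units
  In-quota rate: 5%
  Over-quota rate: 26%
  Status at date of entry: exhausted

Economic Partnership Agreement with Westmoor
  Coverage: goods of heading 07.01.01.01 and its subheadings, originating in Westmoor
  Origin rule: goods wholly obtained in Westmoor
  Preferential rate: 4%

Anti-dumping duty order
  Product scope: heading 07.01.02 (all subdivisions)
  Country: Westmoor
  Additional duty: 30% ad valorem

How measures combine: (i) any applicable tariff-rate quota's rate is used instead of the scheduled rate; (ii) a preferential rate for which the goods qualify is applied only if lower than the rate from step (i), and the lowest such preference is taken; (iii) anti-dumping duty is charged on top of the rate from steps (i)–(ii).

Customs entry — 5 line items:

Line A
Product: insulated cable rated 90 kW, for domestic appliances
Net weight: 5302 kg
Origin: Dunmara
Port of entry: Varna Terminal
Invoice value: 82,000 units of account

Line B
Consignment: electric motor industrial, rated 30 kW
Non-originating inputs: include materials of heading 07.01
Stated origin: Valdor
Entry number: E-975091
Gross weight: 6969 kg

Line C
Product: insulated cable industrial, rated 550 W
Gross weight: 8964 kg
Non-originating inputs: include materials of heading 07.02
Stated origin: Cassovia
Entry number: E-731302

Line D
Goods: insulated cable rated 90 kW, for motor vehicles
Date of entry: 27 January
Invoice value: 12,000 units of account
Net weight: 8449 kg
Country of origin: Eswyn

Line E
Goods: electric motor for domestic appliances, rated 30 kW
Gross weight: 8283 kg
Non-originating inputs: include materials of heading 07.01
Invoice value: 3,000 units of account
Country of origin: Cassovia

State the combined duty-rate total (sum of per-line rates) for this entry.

Line A: insulated cable → 07.02; rated 90 kW → 07.02.02; for domestic appliances → 07.02.02.01. Scheduled 27%. No special measure applies. → 27%.
Line B: electric motor → 07.01; rated 30 kW → 07.01.01; industrial → 07.01.01.02. Scheduled 17%. Valdor agreement on 07.01.01: CTH not met. → 17%.
Line C: insulated cable → 07.02; rated 550 W → 07.02.03; industrial → 07.02.03.02. Scheduled 22%. Cassovia agreement on 07.01: 07.02.03.02 not covered. → 22%.
Line D: insulated cable → 07.02; rated 90 kW → 07.02.02; for motor vehicles → 07.02.02.03. Scheduled 25%. No special measure applies. → 25%.
Line E: electric motor → 07.01; rated 30 kW → 07.01.01; for domestic appliances → 07.01.01.01. Scheduled 18%. Cassovia agreement on 07.01: CTH not met. → 18%.
Sum: 27% + 17% + 22% + 25% + 18% = 109%.

109%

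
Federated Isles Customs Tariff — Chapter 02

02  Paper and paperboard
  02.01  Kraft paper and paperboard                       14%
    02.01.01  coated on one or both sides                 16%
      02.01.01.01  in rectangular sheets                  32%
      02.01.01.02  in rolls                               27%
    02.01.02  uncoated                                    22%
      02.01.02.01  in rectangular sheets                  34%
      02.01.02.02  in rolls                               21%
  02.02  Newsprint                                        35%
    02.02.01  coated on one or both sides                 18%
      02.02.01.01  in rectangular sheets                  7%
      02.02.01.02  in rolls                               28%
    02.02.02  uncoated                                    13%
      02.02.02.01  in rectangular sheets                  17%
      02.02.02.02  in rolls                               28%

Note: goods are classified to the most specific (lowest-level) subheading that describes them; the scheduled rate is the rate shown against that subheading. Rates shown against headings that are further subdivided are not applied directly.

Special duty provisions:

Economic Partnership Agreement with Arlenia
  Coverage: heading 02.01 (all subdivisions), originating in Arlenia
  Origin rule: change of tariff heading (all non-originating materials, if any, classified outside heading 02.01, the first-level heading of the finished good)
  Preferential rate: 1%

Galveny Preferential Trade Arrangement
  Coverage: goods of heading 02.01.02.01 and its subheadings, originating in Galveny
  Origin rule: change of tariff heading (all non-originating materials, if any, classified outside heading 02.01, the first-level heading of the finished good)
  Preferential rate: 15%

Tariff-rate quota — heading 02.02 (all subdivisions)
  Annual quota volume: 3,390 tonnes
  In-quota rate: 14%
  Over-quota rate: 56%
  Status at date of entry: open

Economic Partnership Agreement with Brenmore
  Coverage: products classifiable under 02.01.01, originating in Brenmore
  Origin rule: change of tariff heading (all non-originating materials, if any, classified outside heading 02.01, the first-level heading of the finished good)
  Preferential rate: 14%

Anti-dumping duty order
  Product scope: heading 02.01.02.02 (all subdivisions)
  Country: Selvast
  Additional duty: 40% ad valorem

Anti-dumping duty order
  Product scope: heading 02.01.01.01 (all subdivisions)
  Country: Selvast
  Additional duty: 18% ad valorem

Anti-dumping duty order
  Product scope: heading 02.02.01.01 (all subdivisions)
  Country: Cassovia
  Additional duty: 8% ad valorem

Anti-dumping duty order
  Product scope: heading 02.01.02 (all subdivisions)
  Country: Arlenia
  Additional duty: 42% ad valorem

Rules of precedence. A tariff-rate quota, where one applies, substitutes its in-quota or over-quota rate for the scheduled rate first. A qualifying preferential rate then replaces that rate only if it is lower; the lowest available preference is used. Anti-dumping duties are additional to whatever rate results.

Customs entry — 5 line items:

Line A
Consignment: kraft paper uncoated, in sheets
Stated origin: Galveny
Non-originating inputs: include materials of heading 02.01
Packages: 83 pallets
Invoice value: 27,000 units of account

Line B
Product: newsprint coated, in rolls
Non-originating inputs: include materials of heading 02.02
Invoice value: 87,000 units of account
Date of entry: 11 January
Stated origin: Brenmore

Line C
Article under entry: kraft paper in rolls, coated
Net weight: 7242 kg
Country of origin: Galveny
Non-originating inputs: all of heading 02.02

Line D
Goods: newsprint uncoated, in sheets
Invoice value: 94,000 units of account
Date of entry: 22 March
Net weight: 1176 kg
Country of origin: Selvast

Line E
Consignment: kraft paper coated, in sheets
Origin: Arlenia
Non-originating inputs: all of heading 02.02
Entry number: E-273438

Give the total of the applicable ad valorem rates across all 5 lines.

Line A: kraft paper → 02.01; uncoated → 02.01.02; in sheets → 02.01.02.01. Scheduled 34%. Galveny agreement on 02.01.02.01: CTH not met. → 34%.
Line B: newsprint → 02.02; coated → 02.02.01; in rolls → 02.02.01.02. Scheduled 28%. quota on 02.02 open → in-quota 14%; Brenmore agreement on 02.01.01: 02.02.01.02 not covered. → 14%.
Line C: kraft paper → 02.01; coated → 02.01.01; in rolls → 02.01.01.02. Scheduled 27%. Galveny agreement on 02.01.02.01: 02.01.01.02 not covered. → 27%.
Line D: newsprint → 02.02; uncoated → 02.02.02; in sheets → 02.02.02.01. Scheduled 17%. quota on 02.02 open → in-quota 14%. → 14%.
Line E: kraft paper → 02.01; coated → 02.01.01; in sheets → 02.01.01.01. Scheduled 32%. Arlenia agreement on 02.01: CTH met → 1% available; preferential 1%. → 1%.
Sum: 34% + 14% + 27% + 14% + 1% = 90%.

90%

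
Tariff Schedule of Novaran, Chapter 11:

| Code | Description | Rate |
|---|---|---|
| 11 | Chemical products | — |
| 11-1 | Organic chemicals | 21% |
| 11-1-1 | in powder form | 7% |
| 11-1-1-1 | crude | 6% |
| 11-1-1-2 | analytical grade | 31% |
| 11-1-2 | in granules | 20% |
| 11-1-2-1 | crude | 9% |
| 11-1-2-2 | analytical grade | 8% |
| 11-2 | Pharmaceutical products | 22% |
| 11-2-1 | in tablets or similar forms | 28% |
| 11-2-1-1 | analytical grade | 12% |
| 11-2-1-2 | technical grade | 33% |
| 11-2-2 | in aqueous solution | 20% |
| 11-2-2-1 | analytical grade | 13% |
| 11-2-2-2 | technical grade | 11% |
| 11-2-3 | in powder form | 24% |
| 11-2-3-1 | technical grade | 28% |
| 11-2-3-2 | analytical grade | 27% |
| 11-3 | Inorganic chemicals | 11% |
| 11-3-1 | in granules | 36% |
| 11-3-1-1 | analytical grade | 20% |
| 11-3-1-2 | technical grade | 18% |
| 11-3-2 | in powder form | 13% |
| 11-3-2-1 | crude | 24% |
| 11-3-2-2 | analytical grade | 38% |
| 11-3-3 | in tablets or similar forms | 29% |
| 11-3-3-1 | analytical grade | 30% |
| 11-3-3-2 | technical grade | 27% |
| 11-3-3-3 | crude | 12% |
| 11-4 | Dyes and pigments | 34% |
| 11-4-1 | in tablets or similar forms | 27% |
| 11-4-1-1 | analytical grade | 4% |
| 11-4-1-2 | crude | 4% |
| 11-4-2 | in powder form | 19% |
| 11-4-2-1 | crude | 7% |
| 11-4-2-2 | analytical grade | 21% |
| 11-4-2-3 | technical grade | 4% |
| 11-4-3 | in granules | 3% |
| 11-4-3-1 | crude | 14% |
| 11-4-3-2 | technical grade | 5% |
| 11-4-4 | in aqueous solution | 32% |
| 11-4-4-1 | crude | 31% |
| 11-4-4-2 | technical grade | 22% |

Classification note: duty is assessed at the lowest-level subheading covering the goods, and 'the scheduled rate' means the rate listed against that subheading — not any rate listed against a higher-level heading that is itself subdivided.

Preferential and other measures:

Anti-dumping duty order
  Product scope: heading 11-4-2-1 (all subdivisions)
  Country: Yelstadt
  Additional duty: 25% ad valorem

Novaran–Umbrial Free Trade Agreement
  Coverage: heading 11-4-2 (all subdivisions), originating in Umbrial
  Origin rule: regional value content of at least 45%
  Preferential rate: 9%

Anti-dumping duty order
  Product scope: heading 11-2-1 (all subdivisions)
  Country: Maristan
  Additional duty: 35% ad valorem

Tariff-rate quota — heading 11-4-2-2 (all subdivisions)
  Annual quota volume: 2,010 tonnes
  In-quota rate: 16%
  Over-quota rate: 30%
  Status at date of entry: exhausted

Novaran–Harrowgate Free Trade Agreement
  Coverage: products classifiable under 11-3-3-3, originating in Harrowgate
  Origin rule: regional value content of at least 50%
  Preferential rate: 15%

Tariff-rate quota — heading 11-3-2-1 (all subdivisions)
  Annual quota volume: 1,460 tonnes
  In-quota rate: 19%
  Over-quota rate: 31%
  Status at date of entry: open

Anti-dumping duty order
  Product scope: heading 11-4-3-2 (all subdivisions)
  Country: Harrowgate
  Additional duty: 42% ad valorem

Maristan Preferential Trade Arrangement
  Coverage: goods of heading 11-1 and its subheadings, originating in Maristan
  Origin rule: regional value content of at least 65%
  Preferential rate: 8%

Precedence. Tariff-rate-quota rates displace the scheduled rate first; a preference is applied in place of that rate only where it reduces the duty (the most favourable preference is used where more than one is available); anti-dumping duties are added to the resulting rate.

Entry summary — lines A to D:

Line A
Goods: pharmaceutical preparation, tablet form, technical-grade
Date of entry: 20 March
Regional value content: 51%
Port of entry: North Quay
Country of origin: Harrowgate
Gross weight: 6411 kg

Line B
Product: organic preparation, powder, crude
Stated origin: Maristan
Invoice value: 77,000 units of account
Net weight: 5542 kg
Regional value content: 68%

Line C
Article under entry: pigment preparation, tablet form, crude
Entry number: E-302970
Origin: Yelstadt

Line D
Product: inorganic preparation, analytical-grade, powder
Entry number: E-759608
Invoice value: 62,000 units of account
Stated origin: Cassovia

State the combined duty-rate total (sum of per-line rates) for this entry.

81%

Line A: pharmaceutical → 11-2; tablet form → 11-2-1; technical-grade → 11-2-1-2. Scheduled 33%. Harrowgate agreement on 11-3-3-3: 11-2-1-2 not covered. → 33%.
Line B: organic → 11-1; powder → 11-1-1; crude → 11-1-1-1. Scheduled 6%. Maristan agreement on 11-1: RVC ≥ 65% → 8% available; preference 8% not lower than 6% → no reduction. → 6%.
Line C: pigment → 11-4; tablet form → 11-4-1; crude → 11-4-1-2. Scheduled 4%. No special measure applies. → 4%.
Line D: inorganic → 11-3; powder → 11-3-2; analytical-grade → 11-3-2-2. Scheduled 38%. No special measure applies. → 38%.
Sum: 33% + 6% + 4% + 38% = 81%.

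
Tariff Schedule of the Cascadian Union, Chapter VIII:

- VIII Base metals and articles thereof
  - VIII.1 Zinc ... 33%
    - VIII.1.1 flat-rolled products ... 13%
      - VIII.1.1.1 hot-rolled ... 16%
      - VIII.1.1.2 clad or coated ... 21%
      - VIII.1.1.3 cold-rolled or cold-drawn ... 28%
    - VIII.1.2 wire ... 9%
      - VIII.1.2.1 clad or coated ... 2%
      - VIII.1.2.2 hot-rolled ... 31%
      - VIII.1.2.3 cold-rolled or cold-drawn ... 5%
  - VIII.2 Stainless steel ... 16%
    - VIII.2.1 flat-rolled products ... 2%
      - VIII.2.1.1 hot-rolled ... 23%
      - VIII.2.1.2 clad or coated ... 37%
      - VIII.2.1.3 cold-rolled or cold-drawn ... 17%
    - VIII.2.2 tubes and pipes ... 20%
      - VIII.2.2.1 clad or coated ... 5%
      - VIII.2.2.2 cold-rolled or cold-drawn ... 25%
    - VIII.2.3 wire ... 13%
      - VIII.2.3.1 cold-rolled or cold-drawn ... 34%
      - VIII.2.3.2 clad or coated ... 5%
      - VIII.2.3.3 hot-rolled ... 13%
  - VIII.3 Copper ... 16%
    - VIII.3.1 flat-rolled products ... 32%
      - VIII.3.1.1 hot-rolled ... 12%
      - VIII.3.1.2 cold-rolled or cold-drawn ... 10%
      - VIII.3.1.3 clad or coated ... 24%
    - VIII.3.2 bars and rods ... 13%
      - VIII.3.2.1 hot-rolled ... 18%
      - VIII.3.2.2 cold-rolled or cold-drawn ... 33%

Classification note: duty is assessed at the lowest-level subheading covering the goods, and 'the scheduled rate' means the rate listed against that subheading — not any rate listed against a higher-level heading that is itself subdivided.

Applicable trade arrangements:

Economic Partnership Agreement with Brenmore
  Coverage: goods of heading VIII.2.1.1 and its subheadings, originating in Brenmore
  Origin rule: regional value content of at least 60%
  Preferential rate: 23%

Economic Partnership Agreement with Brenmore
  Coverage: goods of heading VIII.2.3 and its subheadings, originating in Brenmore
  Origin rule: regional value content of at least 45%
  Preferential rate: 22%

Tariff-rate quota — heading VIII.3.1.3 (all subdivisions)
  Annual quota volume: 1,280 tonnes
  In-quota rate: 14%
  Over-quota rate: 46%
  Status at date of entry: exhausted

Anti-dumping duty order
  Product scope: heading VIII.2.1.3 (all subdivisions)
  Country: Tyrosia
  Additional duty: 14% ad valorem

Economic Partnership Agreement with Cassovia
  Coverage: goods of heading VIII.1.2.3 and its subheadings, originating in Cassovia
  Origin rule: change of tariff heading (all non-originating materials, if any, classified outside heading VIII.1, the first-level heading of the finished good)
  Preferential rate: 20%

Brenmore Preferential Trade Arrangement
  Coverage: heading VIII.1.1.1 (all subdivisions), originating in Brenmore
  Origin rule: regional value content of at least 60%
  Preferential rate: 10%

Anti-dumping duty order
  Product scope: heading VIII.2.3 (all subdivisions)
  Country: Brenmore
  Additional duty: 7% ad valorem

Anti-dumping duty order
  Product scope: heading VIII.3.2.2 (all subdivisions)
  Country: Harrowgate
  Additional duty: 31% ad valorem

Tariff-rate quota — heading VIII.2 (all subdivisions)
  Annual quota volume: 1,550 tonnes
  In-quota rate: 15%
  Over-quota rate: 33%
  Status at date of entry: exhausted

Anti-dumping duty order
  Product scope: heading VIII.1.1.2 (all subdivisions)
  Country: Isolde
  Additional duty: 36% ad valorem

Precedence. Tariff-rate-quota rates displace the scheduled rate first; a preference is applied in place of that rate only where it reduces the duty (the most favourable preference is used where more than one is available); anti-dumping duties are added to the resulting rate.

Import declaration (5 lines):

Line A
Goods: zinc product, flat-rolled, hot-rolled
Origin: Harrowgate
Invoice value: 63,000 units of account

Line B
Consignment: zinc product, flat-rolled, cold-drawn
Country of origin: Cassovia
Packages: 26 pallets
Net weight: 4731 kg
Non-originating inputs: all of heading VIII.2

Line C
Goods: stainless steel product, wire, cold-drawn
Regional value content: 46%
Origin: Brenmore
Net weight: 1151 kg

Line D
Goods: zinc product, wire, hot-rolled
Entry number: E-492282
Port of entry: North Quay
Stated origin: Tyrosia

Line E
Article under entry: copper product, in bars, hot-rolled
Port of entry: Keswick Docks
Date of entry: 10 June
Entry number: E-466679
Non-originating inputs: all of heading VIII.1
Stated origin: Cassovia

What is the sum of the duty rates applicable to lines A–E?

122%

Line A: zinc → VIII.1; flat-rolled → VIII.1.1; hot-rolled → VIII.1.1.1. Scheduled 16%. No special measure applies. → 16%.
Line B: zinc → VIII.1; flat-rolled → VIII.1.1; cold-drawn → VIII.1.1.3. Scheduled 28%. Cassovia agreement on VIII.1.2.3: VIII.1.1.3 not covered. → 28%.
Line C: stainless steel → VIII.2; wire → VIII.2.3; cold-drawn → VIII.2.3.1. Scheduled 34%. quota on VIII.2 exhausted → over-quota 33%; Brenmore agreement on VIII.2.1.1: VIII.2.3.1 not covered; Brenmore agreement on VIII.2.3: RVC ≥ 45% → 22% available; Brenmore agreement on VIII.1.1.1: VIII.2.3.1 not covered; preferential 22%; anti-dumping (Brenmore, VIII.2.3): +7%; total 22% + 7% = 29%. → 29%.
Line D: zinc → VIII.1; wire → VIII.1.2; hot-rolled → VIII.1.2.2. Scheduled 31%. No special measure applies. → 31%.
Line E: copper → VIII.3; in bars → VIII.3.2; hot-rolled → VIII.3.2.1. Scheduled 18%. Cassovia agreement on VIII.1.2.3: VIII.3.2.1 not covered. → 18%.
Sum: 16% + 28% + 29% + 31% + 18% = 122%.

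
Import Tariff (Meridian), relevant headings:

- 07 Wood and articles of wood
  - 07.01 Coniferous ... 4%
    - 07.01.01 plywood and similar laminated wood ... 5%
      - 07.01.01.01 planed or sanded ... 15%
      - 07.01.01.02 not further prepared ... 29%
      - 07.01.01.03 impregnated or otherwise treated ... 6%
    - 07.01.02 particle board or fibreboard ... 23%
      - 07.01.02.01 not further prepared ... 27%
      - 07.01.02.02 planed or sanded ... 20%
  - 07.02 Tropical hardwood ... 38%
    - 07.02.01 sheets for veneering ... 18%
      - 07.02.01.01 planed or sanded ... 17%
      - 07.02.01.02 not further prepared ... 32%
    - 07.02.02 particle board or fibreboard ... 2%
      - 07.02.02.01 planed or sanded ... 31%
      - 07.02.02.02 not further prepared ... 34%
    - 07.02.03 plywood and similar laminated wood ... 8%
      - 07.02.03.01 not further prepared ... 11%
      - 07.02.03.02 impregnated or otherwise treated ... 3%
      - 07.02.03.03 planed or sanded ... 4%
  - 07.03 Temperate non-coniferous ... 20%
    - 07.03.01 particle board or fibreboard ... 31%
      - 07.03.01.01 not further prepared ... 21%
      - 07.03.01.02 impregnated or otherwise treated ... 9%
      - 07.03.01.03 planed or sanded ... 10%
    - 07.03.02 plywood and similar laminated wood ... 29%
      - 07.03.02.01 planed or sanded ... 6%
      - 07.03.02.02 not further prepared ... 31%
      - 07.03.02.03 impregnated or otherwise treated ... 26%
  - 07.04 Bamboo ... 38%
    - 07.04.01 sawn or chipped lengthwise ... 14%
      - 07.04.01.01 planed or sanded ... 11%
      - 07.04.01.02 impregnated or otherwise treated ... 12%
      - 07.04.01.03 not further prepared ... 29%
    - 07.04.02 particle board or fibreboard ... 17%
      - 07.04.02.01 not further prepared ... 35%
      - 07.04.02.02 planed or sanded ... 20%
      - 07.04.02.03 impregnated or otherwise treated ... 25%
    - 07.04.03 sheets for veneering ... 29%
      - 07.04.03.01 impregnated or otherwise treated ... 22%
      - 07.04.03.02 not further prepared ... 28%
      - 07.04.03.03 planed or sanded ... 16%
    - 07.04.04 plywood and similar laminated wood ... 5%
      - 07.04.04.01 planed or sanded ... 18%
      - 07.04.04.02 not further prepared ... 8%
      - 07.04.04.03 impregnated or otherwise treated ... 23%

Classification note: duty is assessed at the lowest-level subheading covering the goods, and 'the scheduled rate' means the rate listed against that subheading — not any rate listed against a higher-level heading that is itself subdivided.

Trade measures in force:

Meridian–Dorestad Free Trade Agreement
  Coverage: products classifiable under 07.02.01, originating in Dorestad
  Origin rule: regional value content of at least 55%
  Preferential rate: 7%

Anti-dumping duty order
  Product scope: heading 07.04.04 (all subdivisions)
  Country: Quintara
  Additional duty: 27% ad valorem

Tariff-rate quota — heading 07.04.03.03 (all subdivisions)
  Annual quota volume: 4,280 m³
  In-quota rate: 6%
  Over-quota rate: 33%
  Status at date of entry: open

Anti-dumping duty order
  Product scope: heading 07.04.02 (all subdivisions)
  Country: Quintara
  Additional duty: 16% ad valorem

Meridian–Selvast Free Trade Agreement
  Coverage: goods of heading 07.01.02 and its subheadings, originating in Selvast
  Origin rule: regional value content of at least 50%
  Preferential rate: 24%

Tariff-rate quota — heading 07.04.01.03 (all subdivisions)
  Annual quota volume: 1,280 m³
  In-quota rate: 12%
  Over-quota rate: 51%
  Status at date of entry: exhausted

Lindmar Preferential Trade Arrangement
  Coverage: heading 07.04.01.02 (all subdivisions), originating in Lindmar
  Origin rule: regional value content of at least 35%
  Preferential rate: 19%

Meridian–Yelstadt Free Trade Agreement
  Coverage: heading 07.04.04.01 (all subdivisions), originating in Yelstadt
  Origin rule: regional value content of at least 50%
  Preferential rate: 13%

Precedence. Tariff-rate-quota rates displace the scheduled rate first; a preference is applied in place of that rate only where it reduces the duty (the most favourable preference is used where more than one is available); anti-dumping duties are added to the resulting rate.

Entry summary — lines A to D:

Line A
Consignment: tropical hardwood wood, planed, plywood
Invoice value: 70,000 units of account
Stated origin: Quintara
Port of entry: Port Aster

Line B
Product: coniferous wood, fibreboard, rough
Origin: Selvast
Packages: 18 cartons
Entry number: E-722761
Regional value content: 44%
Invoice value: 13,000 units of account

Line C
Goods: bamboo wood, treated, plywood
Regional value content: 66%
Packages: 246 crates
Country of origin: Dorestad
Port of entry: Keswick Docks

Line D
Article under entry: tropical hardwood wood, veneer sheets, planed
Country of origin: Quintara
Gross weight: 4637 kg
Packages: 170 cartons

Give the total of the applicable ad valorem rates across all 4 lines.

Line A: tropical hardwood → 07.02; plywood → 07.02.03; planed → 07.02.03.03. Scheduled 4%. No special measure applies. → 4%.
Line B: coniferous → 07.01; fibreboard → 07.01.02; rough → 07.01.02.01. Scheduled 27%. Selvast agreement on 07.01.02: RVC < 50%. → 27%.
Line C: bamboo → 07.04; plywood → 07.04.04; treated → 07.04.04.03. Scheduled 23%. Dorestad agreement on 07.02.01: 07.04.04.03 not covered. → 23%.
Line D: tropical hardwood → 07.02; veneer sheets → 07.02.01; planed → 07.02.01.01. Scheduled 17%. No special measure applies. → 17%.
Sum: 4% + 27% + 23% + 17% = 71%.

71%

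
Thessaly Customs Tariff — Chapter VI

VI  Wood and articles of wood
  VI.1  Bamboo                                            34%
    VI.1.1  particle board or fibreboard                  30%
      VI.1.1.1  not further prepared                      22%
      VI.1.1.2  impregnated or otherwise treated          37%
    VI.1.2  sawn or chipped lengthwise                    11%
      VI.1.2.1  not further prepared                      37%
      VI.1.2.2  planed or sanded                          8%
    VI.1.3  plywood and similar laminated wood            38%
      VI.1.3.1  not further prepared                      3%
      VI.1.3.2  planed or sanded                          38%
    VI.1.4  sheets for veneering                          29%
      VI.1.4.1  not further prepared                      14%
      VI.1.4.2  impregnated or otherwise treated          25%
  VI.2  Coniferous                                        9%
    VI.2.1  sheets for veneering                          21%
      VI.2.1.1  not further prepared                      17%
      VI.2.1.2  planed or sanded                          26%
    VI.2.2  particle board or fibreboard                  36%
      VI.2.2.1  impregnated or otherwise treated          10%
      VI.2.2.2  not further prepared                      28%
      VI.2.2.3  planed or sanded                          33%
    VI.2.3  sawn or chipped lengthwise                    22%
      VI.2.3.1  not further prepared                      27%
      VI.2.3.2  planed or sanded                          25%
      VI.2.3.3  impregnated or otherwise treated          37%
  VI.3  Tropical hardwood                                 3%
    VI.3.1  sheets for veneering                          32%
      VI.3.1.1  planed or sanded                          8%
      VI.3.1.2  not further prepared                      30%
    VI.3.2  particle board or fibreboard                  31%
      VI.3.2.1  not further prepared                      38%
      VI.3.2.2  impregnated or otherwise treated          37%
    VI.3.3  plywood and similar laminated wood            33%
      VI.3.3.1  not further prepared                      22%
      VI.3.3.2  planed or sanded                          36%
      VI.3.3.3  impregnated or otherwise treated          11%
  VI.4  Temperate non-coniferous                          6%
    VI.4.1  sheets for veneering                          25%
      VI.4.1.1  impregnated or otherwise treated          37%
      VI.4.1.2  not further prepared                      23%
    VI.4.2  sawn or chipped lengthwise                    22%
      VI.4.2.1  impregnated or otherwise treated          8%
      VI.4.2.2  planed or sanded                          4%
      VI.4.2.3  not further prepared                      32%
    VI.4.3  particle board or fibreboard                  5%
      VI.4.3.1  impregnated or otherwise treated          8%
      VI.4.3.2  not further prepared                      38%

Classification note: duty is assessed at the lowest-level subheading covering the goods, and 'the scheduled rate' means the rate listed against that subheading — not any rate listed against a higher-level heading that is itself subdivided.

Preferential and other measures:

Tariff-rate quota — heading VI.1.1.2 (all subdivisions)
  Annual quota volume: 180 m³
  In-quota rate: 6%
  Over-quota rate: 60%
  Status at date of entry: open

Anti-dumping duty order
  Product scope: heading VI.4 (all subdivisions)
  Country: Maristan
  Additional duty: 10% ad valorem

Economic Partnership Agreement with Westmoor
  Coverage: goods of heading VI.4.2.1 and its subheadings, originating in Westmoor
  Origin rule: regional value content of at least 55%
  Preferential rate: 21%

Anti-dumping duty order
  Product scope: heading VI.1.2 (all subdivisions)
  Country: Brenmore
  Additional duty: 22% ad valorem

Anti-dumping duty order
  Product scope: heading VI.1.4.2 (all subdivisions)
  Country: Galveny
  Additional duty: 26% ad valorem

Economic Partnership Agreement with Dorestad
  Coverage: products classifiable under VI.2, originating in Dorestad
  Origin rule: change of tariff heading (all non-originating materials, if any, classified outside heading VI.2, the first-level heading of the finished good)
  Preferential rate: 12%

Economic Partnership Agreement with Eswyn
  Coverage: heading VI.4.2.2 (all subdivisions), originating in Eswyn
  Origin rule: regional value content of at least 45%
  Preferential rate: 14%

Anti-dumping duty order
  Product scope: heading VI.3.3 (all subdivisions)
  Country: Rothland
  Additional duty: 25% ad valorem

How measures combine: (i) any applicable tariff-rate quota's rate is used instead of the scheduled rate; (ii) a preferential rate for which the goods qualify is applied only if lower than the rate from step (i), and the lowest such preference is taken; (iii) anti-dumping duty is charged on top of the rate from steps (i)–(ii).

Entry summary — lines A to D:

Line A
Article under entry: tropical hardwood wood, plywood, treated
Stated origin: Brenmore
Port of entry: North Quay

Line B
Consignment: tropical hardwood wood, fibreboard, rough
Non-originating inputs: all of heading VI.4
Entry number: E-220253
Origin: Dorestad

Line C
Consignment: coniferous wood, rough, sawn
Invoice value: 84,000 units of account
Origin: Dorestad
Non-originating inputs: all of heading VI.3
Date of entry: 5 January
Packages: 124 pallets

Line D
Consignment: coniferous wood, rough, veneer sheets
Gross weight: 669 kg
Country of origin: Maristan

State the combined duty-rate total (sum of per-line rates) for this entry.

Line A: tropical hardwood → VI.3; plywood → VI.3.3; treated → VI.3.3.3. Scheduled 11%. No special measure applies. → 11%.
Line B: tropical hardwood → VI.3; fibreboard → VI.3.2; rough → VI.3.2.1. Scheduled 38%. Dorestad agreement on VI.2: VI.3.2.1 not covered. → 38%.
Line C: coniferous → VI.2; sawn → VI.2.3; rough → VI.2.3.1. Scheduled 27%. Dorestad agreement on VI.2: CTH met → 12% available; preferential 12%. → 12%.
Line D: coniferous → VI.2; veneer sheets → VI.2.1; rough → VI.2.1.1. Scheduled 17%. No special measure applies. → 17%.
Sum: 11% + 38% + 12% + 17% = 78%.

78%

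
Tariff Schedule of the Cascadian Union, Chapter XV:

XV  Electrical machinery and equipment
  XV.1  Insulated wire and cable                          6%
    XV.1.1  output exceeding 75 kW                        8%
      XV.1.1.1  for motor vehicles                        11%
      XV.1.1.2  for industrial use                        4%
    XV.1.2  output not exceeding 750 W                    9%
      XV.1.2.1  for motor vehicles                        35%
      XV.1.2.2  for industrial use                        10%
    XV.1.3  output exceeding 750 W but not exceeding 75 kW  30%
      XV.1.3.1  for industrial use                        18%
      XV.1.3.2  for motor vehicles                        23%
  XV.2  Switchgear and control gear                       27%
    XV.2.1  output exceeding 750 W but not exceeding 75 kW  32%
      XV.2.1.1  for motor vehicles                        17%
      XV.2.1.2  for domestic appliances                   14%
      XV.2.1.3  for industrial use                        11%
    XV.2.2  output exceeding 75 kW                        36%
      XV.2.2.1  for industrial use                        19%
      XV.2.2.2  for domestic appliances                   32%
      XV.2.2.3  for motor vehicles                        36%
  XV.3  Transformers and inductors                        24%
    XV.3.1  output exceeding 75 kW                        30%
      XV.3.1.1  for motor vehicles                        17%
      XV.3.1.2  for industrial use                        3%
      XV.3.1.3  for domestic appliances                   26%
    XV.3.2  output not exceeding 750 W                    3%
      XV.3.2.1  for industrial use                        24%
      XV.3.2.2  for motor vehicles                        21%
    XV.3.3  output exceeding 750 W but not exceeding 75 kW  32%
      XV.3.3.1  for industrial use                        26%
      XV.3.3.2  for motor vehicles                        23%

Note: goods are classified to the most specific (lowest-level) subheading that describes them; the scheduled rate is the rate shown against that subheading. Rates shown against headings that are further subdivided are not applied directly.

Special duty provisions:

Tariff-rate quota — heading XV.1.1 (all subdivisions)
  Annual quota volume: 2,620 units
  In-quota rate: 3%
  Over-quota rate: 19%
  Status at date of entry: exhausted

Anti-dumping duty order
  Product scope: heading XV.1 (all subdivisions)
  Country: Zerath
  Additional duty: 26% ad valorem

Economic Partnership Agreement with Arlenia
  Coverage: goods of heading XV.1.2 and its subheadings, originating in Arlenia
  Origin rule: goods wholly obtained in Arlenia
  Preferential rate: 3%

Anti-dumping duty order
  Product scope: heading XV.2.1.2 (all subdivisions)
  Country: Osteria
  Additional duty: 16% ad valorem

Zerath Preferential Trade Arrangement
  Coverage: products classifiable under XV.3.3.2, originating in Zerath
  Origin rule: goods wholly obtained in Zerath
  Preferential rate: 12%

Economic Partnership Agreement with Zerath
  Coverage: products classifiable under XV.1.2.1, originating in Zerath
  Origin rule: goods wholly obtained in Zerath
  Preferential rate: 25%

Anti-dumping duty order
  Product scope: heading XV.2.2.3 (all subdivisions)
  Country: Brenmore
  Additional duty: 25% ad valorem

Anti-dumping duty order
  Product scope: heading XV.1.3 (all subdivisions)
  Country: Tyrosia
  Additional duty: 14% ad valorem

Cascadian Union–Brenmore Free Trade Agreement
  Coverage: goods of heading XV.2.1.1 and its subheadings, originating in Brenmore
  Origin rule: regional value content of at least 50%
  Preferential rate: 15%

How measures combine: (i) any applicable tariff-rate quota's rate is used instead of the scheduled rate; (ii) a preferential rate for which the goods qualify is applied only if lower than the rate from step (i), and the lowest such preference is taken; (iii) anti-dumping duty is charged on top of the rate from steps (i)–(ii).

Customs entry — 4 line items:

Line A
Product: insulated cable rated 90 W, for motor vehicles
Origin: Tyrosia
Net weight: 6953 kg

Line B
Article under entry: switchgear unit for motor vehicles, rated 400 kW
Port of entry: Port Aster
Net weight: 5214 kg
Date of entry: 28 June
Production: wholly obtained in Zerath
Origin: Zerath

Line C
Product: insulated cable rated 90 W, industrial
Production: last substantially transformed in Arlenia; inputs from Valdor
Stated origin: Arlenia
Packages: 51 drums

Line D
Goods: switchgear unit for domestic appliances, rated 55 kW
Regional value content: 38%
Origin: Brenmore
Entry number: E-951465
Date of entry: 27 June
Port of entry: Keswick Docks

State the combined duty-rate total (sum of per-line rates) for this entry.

95%

Line A: insulated cable → XV.1; rated 90 W → XV.1.2; for motor vehicles → XV.1.2.1. Scheduled 35%. No special measure applies. → 35%.
Line B: switchgear unit → XV.2; rated 400 kW → XV.2.2; for motor vehicles → XV.2.2.3. Scheduled 36%. Zerath agreement on XV.3.3.2: XV.2.2.3 not covered; Zerath agreement on XV.1.2.1: XV.2.2.3 not covered. → 36%.
Line C: insulated cable → XV.1; rated 90 W → XV.1.2; industrial → XV.1.2.2. Scheduled 10%. Arlenia agreement on XV.1.2: not wholly obtained. → 10%.
Line D: switchgear unit → XV.2; rated 55 kW → XV.2.1; for domestic appliances → XV.2.1.2. Scheduled 14%. Brenmore agreement on XV.2.1.1: XV.2.1.2 not covered. → 14%.
Sum: 35% + 36% + 10% + 14% = 95%.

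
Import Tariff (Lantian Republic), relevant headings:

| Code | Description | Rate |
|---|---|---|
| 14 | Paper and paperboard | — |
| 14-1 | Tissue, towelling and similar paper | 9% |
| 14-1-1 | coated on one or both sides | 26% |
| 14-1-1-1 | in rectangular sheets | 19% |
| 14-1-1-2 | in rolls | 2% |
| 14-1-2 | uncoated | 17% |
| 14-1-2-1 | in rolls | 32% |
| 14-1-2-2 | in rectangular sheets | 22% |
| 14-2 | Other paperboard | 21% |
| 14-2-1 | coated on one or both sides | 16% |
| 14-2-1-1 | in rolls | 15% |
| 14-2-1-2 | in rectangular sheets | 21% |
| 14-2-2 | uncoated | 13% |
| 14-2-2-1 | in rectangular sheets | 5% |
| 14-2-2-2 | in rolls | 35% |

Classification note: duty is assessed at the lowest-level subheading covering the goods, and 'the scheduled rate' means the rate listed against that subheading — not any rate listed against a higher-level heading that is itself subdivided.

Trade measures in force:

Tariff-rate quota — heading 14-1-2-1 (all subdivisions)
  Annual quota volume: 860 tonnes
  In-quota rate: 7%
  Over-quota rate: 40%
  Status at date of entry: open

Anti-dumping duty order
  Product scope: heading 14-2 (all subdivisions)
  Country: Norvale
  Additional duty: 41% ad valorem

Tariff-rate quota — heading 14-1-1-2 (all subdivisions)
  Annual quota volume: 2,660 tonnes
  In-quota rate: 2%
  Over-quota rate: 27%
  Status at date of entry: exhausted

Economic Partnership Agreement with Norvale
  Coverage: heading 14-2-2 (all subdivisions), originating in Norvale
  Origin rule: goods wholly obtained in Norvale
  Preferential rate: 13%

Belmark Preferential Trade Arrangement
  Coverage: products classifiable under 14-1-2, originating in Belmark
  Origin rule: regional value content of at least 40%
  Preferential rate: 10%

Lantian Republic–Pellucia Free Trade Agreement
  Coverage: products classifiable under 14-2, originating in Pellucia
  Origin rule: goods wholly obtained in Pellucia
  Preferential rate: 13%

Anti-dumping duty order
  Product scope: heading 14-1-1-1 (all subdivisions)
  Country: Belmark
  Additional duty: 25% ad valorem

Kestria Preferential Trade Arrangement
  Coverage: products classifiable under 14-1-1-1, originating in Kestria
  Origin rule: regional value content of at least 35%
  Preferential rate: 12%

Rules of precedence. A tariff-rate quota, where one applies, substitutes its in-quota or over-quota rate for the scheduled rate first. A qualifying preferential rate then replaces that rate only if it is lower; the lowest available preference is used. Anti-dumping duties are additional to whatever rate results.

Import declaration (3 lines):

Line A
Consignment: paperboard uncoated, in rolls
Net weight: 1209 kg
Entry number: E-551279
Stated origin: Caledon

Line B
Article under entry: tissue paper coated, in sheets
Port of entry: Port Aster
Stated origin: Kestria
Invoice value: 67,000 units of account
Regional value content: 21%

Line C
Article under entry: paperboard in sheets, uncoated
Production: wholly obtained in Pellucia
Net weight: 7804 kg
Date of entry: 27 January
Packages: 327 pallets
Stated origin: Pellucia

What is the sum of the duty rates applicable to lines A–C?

Line A: paperboard → 14-2; uncoated → 14-2-2; in rolls → 14-2-2-2. Scheduled 35%. No special measure applies. → 35%.
Line B: tissue paper → 14-1; coated → 14-1-1; in sheets → 14-1-1-1. Scheduled 19%. Kestria agreement on 14-1-1-1: RVC < 35%. → 19%.
Line C: paperboard → 14-2; uncoated → 14-2-2; in sheets → 14-2-2-1. Scheduled 5%. Pellucia agreement on 14-2: wholly obtained → 13% available; preference 13% not lower than 5% → no reduction. → 5%.
Sum: 35% + 19% + 5% = 59%.

59%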